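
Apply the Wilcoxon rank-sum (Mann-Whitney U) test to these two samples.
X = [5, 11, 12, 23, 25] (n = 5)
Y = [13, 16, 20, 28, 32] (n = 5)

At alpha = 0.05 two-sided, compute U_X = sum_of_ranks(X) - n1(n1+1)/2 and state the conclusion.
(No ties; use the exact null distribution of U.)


Step 1: Combine and sort all 10 observations; assign midranks.
sorted (value, group): (5,X), (11,X), (12,X), (13,Y), (16,Y), (20,Y), (23,X), (25,X), (28,Y), (32,Y)
ranks: 5->1, 11->2, 12->3, 13->4, 16->5, 20->6, 23->7, 25->8, 28->9, 32->10
Step 2: Rank sum for X: R1 = 1 + 2 + 3 + 7 + 8 = 21.
Step 3: U_X = R1 - n1(n1+1)/2 = 21 - 5*6/2 = 21 - 15 = 6.
       U_Y = n1*n2 - U_X = 25 - 6 = 19.
Step 4: No ties, so the exact null distribution of U (based on enumerating the C(10,5) = 252 equally likely rank assignments) gives the two-sided p-value.
Step 5: p-value = 0.222222; compare to alpha = 0.05. fail to reject H0.

U_X = 6, p = 0.222222, fail to reject H0 at alpha = 0.05.


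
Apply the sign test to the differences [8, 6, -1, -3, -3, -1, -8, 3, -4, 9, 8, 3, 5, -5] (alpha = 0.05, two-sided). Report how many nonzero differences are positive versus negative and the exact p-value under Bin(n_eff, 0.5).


Step 1: Discard zero differences. Original n = 14; n_eff = number of nonzero differences = 14.
Nonzero differences (with sign): +8, +6, -1, -3, -3, -1, -8, +3, -4, +9, +8, +3, +5, -5
Step 2: Count signs: positive = 7, negative = 7.
Step 3: Under H0: P(positive) = 0.5, so the number of positives S ~ Bin(14, 0.5).
Step 4: Two-sided exact p-value = sum of Bin(14,0.5) probabilities at or below the observed probability = 1.000000.
Step 5: alpha = 0.05. fail to reject H0.

n_eff = 14, pos = 7, neg = 7, p = 1.000000, fail to reject H0.


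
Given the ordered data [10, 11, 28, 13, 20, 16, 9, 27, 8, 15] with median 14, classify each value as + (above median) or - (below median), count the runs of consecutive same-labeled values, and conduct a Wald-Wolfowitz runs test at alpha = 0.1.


Step 1: Compute median = 14; label A = above, B = below.
Labels in order: BBABAABABA  (n_A = 5, n_B = 5)
Step 2: Count runs R = 8.
Step 3: Under H0 (random ordering), E[R] = 2*n_A*n_B/(n_A+n_B) + 1 = 2*5*5/10 + 1 = 6.0000.
        Var[R] = 2*n_A*n_B*(2*n_A*n_B - n_A - n_B) / ((n_A+n_B)^2 * (n_A+n_B-1)) = 2000/900 = 2.2222.
        SD[R] = 1.4907.
Step 4: Continuity-corrected z = (R - 0.5 - E[R]) / SD[R] = (8 - 0.5 - 6.0000) / 1.4907 = 1.0062.
Step 5: Two-sided p-value via normal approximation = 2*(1 - Phi(|z|)) = 0.314305.
Step 6: alpha = 0.1. fail to reject H0.

R = 8, z = 1.0062, p = 0.314305, fail to reject H0.


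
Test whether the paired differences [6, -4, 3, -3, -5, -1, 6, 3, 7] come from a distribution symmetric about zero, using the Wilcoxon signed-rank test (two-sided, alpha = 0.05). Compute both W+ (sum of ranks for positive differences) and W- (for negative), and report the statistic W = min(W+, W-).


Step 1: Drop any zero differences (none here) and take |d_i|.
|d| = [6, 4, 3, 3, 5, 1, 6, 3, 7]
Step 2: Midrank |d_i| (ties get averaged ranks).
ranks: |6|->7.5, |4|->5, |3|->3, |3|->3, |5|->6, |1|->1, |6|->7.5, |3|->3, |7|->9
Step 3: Attach original signs; sum ranks with positive sign and with negative sign.
W+ = 7.5 + 3 + 7.5 + 3 + 9 = 30
W- = 5 + 3 + 6 + 1 = 15
(Check: W+ + W- = 45 should equal n(n+1)/2 = 45.)
Step 4: Test statistic W = min(W+, W-) = 15.
Step 5: Ties in |d|, so use the tie-corrected normal approximation.
        E[W] = n(n+1)/4 = 9*10/4 = 22.5.
        Tie groups: |d|=3 (t=3), |d|=6 (t=2); sum(t^3 - t) = 30.
        Var[W] = n(n+1)(2n+1)/24 - sum(t^3-t)/48 = 1710/24 - 30/48 = 70.625.
        z = (W - E[W]) / sqrt(Var[W]) = (15 - 22.5) / 8.4039 = -0.8924.
        Two-sided p = 2*Phi(z) = 0.372154.
Step 6: alpha = 0.05. fail to reject H0.

W+ = 30, W- = 15, W = min = 15, p = 0.372154, fail to reject H0.


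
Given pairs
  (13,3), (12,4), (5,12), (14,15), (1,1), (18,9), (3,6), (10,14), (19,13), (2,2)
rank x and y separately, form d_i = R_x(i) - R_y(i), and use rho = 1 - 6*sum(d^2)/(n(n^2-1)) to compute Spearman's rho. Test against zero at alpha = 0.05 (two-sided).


Step 1: Rank x and y separately (midranks; no ties here).
rank(x): 13->7, 12->6, 5->4, 14->8, 1->1, 18->9, 3->3, 10->5, 19->10, 2->2
rank(y): 3->3, 4->4, 12->7, 15->10, 1->1, 9->6, 6->5, 14->9, 13->8, 2->2
Step 2: d_i = R_x(i) - R_y(i); compute d_i^2.
  (7-3)^2=16, (6-4)^2=4, (4-7)^2=9, (8-10)^2=4, (1-1)^2=0, (9-6)^2=9, (3-5)^2=4, (5-9)^2=16, (10-8)^2=4, (2-2)^2=0
sum(d^2) = 66.
Step 3: rho = 1 - 6*66 / (10*(10^2 - 1)) = 1 - 396/990 = 0.600000.
Step 4: Under H0, t = rho * sqrt((n-2)/(1-rho^2)) = 2.1213 ~ t(8).
Step 5: Two-sided p-value from the t-distribution with 8 df = 0.066688.
Step 6: alpha = 0.05. fail to reject H0.

rho = 0.6000, p = 0.066688, fail to reject H0 at alpha = 0.05.


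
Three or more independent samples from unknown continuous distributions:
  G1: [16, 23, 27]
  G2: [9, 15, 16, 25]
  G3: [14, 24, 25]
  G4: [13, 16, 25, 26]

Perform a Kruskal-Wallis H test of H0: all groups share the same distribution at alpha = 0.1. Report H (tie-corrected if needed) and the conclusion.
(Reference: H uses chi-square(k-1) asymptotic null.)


Step 1: Combine all N = 14 observations and assign midranks.
sorted (value, group, rank): (9,G2,1), (13,G4,2), (14,G3,3), (15,G2,4), (16,G1,6), (16,G2,6), (16,G4,6), (23,G1,8), (24,G3,9), (25,G2,11), (25,G3,11), (25,G4,11), (26,G4,13), (27,G1,14)
Step 2: Sum ranks within each group.
R_1 = 28 (n_1 = 3)
R_2 = 22 (n_2 = 4)
R_3 = 23 (n_3 = 3)
R_4 = 32 (n_4 = 4)
Step 3: H = 12/(N(N+1)) * sum(R_i^2/n_i) - 3(N+1)
     = 12/(14*15) * (28^2/3 + 22^2/4 + 23^2/3 + 32^2/4) - 3*15
     = 0.057143 * 814.667 - 45
     = 1.552381.
Step 4: Ties present; correction factor C = 1 - 48/(14^3 - 14) = 0.982418. Corrected H = 1.552381 / 0.982418 = 1.580164.
Step 5: Under H0, H ~ chi^2(3); p-value = 0.663896.
Step 6: alpha = 0.1. fail to reject H0.

H = 1.5802, df = 3, p = 0.663896, fail to reject H0.


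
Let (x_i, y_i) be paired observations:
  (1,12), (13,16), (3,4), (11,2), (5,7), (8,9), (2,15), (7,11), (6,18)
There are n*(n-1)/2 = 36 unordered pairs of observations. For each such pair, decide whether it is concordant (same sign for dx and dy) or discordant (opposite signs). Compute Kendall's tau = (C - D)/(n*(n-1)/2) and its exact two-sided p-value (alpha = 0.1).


Step 1: Enumerate the 36 unordered pairs (i,j) with i<j and classify each by sign(x_j-x_i) * sign(y_j-y_i).
  (1,2):dx=+12,dy=+4->C; (1,3):dx=+2,dy=-8->D; (1,4):dx=+10,dy=-10->D; (1,5):dx=+4,dy=-5->D
  (1,6):dx=+7,dy=-3->D; (1,7):dx=+1,dy=+3->C; (1,8):dx=+6,dy=-1->D; (1,9):dx=+5,dy=+6->C
  (2,3):dx=-10,dy=-12->C; (2,4):dx=-2,dy=-14->C; (2,5):dx=-8,dy=-9->C; (2,6):dx=-5,dy=-7->C
  (2,7):dx=-11,dy=-1->C; (2,8):dx=-6,dy=-5->C; (2,9):dx=-7,dy=+2->D; (3,4):dx=+8,dy=-2->D
  (3,5):dx=+2,dy=+3->C; (3,6):dx=+5,dy=+5->C; (3,7):dx=-1,dy=+11->D; (3,8):dx=+4,dy=+7->C
  (3,9):dx=+3,dy=+14->C; (4,5):dx=-6,dy=+5->D; (4,6):dx=-3,dy=+7->D; (4,7):dx=-9,dy=+13->D
  (4,8):dx=-4,dy=+9->D; (4,9):dx=-5,dy=+16->D; (5,6):dx=+3,dy=+2->C; (5,7):dx=-3,dy=+8->D
  (5,8):dx=+2,dy=+4->C; (5,9):dx=+1,dy=+11->C; (6,7):dx=-6,dy=+6->D; (6,8):dx=-1,dy=+2->D
  (6,9):dx=-2,dy=+9->D; (7,8):dx=+5,dy=-4->D; (7,9):dx=+4,dy=+3->C; (8,9):dx=-1,dy=+7->D
Step 2: C = 17, D = 19, total pairs = 36.
Step 3: tau = (C - D)/(n(n-1)/2) = (17 - 19)/36 = -0.055556.
Step 4: Exact two-sided p-value (enumerate n! = 362880 permutations of y under H0): p = 0.919455.
Step 5: alpha = 0.1. fail to reject H0.

tau_b = -0.0556 (C=17, D=19), p = 0.919455, fail to reject H0.


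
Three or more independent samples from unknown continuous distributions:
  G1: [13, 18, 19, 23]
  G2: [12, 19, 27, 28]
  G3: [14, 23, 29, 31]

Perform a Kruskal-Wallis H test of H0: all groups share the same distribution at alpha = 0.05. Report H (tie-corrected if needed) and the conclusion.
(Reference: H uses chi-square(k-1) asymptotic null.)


Step 1: Combine all N = 12 observations and assign midranks.
sorted (value, group, rank): (12,G2,1), (13,G1,2), (14,G3,3), (18,G1,4), (19,G1,5.5), (19,G2,5.5), (23,G1,7.5), (23,G3,7.5), (27,G2,9), (28,G2,10), (29,G3,11), (31,G3,12)
Step 2: Sum ranks within each group.
R_1 = 19 (n_1 = 4)
R_2 = 25.5 (n_2 = 4)
R_3 = 33.5 (n_3 = 4)
Step 3: H = 12/(N(N+1)) * sum(R_i^2/n_i) - 3(N+1)
     = 12/(12*13) * (19^2/4 + 25.5^2/4 + 33.5^2/4) - 3*13
     = 0.076923 * 533.375 - 39
     = 2.028846.
Step 4: Ties present; correction factor C = 1 - 12/(12^3 - 12) = 0.993007. Corrected H = 2.028846 / 0.993007 = 2.043134.
Step 5: Under H0, H ~ chi^2(2); p-value = 0.360030.
Step 6: alpha = 0.05. fail to reject H0.

H = 2.0431, df = 2, p = 0.360030, fail to reject H0.


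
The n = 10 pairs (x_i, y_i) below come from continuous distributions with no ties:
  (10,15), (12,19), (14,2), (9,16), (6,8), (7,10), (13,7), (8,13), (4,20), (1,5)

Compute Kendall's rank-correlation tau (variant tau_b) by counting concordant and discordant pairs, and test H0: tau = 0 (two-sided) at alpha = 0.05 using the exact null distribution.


Step 1: Enumerate the 45 unordered pairs (i,j) with i<j and classify each by sign(x_j-x_i) * sign(y_j-y_i).
  (1,2):dx=+2,dy=+4->C; (1,3):dx=+4,dy=-13->D; (1,4):dx=-1,dy=+1->D; (1,5):dx=-4,dy=-7->C
  (1,6):dx=-3,dy=-5->C; (1,7):dx=+3,dy=-8->D; (1,8):dx=-2,dy=-2->C; (1,9):dx=-6,dy=+5->D
  (1,10):dx=-9,dy=-10->C; (2,3):dx=+2,dy=-17->D; (2,4):dx=-3,dy=-3->C; (2,5):dx=-6,dy=-11->C
  (2,6):dx=-5,dy=-9->C; (2,7):dx=+1,dy=-12->D; (2,8):dx=-4,dy=-6->C; (2,9):dx=-8,dy=+1->D
  (2,10):dx=-11,dy=-14->C; (3,4):dx=-5,dy=+14->D; (3,5):dx=-8,dy=+6->D; (3,6):dx=-7,dy=+8->D
  (3,7):dx=-1,dy=+5->D; (3,8):dx=-6,dy=+11->D; (3,9):dx=-10,dy=+18->D; (3,10):dx=-13,dy=+3->D
  (4,5):dx=-3,dy=-8->C; (4,6):dx=-2,dy=-6->C; (4,7):dx=+4,dy=-9->D; (4,8):dx=-1,dy=-3->C
  (4,9):dx=-5,dy=+4->D; (4,10):dx=-8,dy=-11->C; (5,6):dx=+1,dy=+2->C; (5,7):dx=+7,dy=-1->D
  (5,8):dx=+2,dy=+5->C; (5,9):dx=-2,dy=+12->D; (5,10):dx=-5,dy=-3->C; (6,7):dx=+6,dy=-3->D
  (6,8):dx=+1,dy=+3->C; (6,9):dx=-3,dy=+10->D; (6,10):dx=-6,dy=-5->C; (7,8):dx=-5,dy=+6->D
  (7,9):dx=-9,dy=+13->D; (7,10):dx=-12,dy=-2->C; (8,9):dx=-4,dy=+7->D; (8,10):dx=-7,dy=-8->C
  (9,10):dx=-3,dy=-15->C
Step 2: C = 22, D = 23, total pairs = 45.
Step 3: tau = (C - D)/(n(n-1)/2) = (22 - 23)/45 = -0.022222.
Step 4: Exact two-sided p-value (enumerate n! = 3628800 permutations of y under H0): p = 1.000000.
Step 5: alpha = 0.05. fail to reject H0.

tau_b = -0.0222 (C=22, D=23), p = 1.000000, fail to reject H0.


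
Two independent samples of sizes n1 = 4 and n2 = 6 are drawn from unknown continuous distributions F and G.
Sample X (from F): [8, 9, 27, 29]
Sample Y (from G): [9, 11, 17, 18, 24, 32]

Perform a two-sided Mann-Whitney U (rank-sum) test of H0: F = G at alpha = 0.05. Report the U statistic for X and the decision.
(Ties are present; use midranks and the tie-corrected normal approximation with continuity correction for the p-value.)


Step 1: Combine and sort all 10 observations; assign midranks.
sorted (value, group): (8,X), (9,X), (9,Y), (11,Y), (17,Y), (18,Y), (24,Y), (27,X), (29,X), (32,Y)
ranks: 8->1, 9->2.5, 9->2.5, 11->4, 17->5, 18->6, 24->7, 27->8, 29->9, 32->10
Step 2: Rank sum for X: R1 = 1 + 2.5 + 8 + 9 = 20.5.
Step 3: U_X = R1 - n1(n1+1)/2 = 20.5 - 4*5/2 = 20.5 - 10 = 10.5.
       U_Y = n1*n2 - U_X = 24 - 10.5 = 13.5.
Step 4: Ties are present, so use the tie-corrected normal approximation (with continuity correction) for the p-value.
Step 5: p-value = 0.830664; compare to alpha = 0.05. fail to reject H0.

U_X = 10.5, p = 0.830664, fail to reject H0 at alpha = 0.05.


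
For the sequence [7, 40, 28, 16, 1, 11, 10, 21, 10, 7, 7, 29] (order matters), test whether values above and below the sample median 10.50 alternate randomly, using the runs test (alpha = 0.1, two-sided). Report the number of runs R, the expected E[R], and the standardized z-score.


Step 1: Compute median = 10.50; label A = above, B = below.
Labels in order: BAAABABABBBA  (n_A = 6, n_B = 6)
Step 2: Count runs R = 8.
Step 3: Under H0 (random ordering), E[R] = 2*n_A*n_B/(n_A+n_B) + 1 = 2*6*6/12 + 1 = 7.0000.
        Var[R] = 2*n_A*n_B*(2*n_A*n_B - n_A - n_B) / ((n_A+n_B)^2 * (n_A+n_B-1)) = 4320/1584 = 2.7273.
        SD[R] = 1.6514.
Step 4: Continuity-corrected z = (R - 0.5 - E[R]) / SD[R] = (8 - 0.5 - 7.0000) / 1.6514 = 0.3028.
Step 5: Two-sided p-value via normal approximation = 2*(1 - Phi(|z|)) = 0.762069.
Step 6: alpha = 0.1. fail to reject H0.

R = 8, z = 0.3028, p = 0.762069, fail to reject H0.


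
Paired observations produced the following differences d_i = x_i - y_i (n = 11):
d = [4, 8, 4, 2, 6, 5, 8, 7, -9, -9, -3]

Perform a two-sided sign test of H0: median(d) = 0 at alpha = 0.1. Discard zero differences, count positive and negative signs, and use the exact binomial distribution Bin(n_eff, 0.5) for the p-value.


Step 1: Discard zero differences. Original n = 11; n_eff = number of nonzero differences = 11.
Nonzero differences (with sign): +4, +8, +4, +2, +6, +5, +8, +7, -9, -9, -3
Step 2: Count signs: positive = 8, negative = 3.
Step 3: Under H0: P(positive) = 0.5, so the number of positives S ~ Bin(11, 0.5).
Step 4: Two-sided exact p-value = sum of Bin(11,0.5) probabilities at or below the observed probability = 0.226562.
Step 5: alpha = 0.1. fail to reject H0.

n_eff = 11, pos = 8, neg = 3, p = 0.226562, fail to reject H0.


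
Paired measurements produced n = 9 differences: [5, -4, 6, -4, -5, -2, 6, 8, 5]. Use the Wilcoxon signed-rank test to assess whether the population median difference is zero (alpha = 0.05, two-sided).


Step 1: Drop any zero differences (none here) and take |d_i|.
|d| = [5, 4, 6, 4, 5, 2, 6, 8, 5]
Step 2: Midrank |d_i| (ties get averaged ranks).
ranks: |5|->5, |4|->2.5, |6|->7.5, |4|->2.5, |5|->5, |2|->1, |6|->7.5, |8|->9, |5|->5
Step 3: Attach original signs; sum ranks with positive sign and with negative sign.
W+ = 5 + 7.5 + 7.5 + 9 + 5 = 34
W- = 2.5 + 2.5 + 5 + 1 = 11
(Check: W+ + W- = 45 should equal n(n+1)/2 = 45.)
Step 4: Test statistic W = min(W+, W-) = 11.
Step 5: Ties in |d|, so use the tie-corrected normal approximation.
        E[W] = n(n+1)/4 = 9*10/4 = 22.5.
        Tie groups: |d|=4 (t=2), |d|=5 (t=3), |d|=6 (t=2); sum(t^3 - t) = 36.
        Var[W] = n(n+1)(2n+1)/24 - sum(t^3-t)/48 = 1710/24 - 36/48 = 70.5.
        z = (W - E[W]) / sqrt(Var[W]) = (11 - 22.5) / 8.3964 = -1.3696.
        Two-sided p = 2*Phi(z) = 0.170802.
Step 6: alpha = 0.05. fail to reject H0.

W+ = 34, W- = 11, W = min = 11, p = 0.170802, fail to reject H0.


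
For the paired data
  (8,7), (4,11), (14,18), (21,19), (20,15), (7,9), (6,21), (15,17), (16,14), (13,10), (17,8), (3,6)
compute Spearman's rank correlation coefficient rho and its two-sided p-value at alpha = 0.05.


Step 1: Rank x and y separately (midranks; no ties here).
rank(x): 8->5, 4->2, 14->7, 21->12, 20->11, 7->4, 6->3, 15->8, 16->9, 13->6, 17->10, 3->1
rank(y): 7->2, 11->6, 18->10, 19->11, 15->8, 9->4, 21->12, 17->9, 14->7, 10->5, 8->3, 6->1
Step 2: d_i = R_x(i) - R_y(i); compute d_i^2.
  (5-2)^2=9, (2-6)^2=16, (7-10)^2=9, (12-11)^2=1, (11-8)^2=9, (4-4)^2=0, (3-12)^2=81, (8-9)^2=1, (9-7)^2=4, (6-5)^2=1, (10-3)^2=49, (1-1)^2=0
sum(d^2) = 180.
Step 3: rho = 1 - 6*180 / (12*(12^2 - 1)) = 1 - 1080/1716 = 0.370629.
Step 4: Under H0, t = rho * sqrt((n-2)/(1-rho^2)) = 1.2619 ~ t(10).
Step 5: Two-sided p-value from the t-distribution with 10 df = 0.235621.
Step 6: alpha = 0.05. fail to reject H0.

rho = 0.3706, p = 0.235621, fail to reject H0 at alpha = 0.05.


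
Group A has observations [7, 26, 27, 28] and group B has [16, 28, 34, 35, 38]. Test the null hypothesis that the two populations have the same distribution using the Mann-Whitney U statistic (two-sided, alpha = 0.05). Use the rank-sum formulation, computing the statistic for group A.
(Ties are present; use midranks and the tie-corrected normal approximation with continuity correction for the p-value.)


Step 1: Combine and sort all 9 observations; assign midranks.
sorted (value, group): (7,X), (16,Y), (26,X), (27,X), (28,X), (28,Y), (34,Y), (35,Y), (38,Y)
ranks: 7->1, 16->2, 26->3, 27->4, 28->5.5, 28->5.5, 34->7, 35->8, 38->9
Step 2: Rank sum for X: R1 = 1 + 3 + 4 + 5.5 = 13.5.
Step 3: U_X = R1 - n1(n1+1)/2 = 13.5 - 4*5/2 = 13.5 - 10 = 3.5.
       U_Y = n1*n2 - U_X = 20 - 3.5 = 16.5.
Step 4: Ties are present, so use the tie-corrected normal approximation (with continuity correction) for the p-value.
Step 5: p-value = 0.139983; compare to alpha = 0.05. fail to reject H0.

U_X = 3.5, p = 0.139983, fail to reject H0 at alpha = 0.05.


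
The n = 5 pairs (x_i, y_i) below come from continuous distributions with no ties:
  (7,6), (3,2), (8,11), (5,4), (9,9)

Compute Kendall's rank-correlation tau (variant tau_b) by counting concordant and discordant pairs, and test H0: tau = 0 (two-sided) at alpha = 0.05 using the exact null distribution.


Step 1: Enumerate the 10 unordered pairs (i,j) with i<j and classify each by sign(x_j-x_i) * sign(y_j-y_i).
  (1,2):dx=-4,dy=-4->C; (1,3):dx=+1,dy=+5->C; (1,4):dx=-2,dy=-2->C; (1,5):dx=+2,dy=+3->C
  (2,3):dx=+5,dy=+9->C; (2,4):dx=+2,dy=+2->C; (2,5):dx=+6,dy=+7->C; (3,4):dx=-3,dy=-7->C
  (3,5):dx=+1,dy=-2->D; (4,5):dx=+4,dy=+5->C
Step 2: C = 9, D = 1, total pairs = 10.
Step 3: tau = (C - D)/(n(n-1)/2) = (9 - 1)/10 = 0.800000.
Step 4: Exact two-sided p-value (enumerate n! = 120 permutations of y under H0): p = 0.083333.
Step 5: alpha = 0.05. fail to reject H0.

tau_b = 0.8000 (C=9, D=1), p = 0.083333, fail to reject H0.


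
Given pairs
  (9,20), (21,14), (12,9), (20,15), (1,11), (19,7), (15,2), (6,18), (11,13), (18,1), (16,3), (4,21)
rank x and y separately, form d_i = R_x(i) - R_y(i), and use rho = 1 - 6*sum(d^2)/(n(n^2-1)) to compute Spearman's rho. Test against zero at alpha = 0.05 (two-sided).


Step 1: Rank x and y separately (midranks; no ties here).
rank(x): 9->4, 21->12, 12->6, 20->11, 1->1, 19->10, 15->7, 6->3, 11->5, 18->9, 16->8, 4->2
rank(y): 20->11, 14->8, 9->5, 15->9, 11->6, 7->4, 2->2, 18->10, 13->7, 1->1, 3->3, 21->12
Step 2: d_i = R_x(i) - R_y(i); compute d_i^2.
  (4-11)^2=49, (12-8)^2=16, (6-5)^2=1, (11-9)^2=4, (1-6)^2=25, (10-4)^2=36, (7-2)^2=25, (3-10)^2=49, (5-7)^2=4, (9-1)^2=64, (8-3)^2=25, (2-12)^2=100
sum(d^2) = 398.
Step 3: rho = 1 - 6*398 / (12*(12^2 - 1)) = 1 - 2388/1716 = -0.391608.
Step 4: Under H0, t = rho * sqrt((n-2)/(1-rho^2)) = -1.3459 ~ t(10).
Step 5: Two-sided p-value from the t-distribution with 10 df = 0.208063.
Step 6: alpha = 0.05. fail to reject H0.

rho = -0.3916, p = 0.208063, fail to reject H0 at alpha = 0.05.


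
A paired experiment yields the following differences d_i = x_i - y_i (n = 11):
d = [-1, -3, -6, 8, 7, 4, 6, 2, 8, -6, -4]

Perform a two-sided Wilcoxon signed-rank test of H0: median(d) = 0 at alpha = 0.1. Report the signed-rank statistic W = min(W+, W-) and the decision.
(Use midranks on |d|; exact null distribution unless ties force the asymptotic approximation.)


Step 1: Drop any zero differences (none here) and take |d_i|.
|d| = [1, 3, 6, 8, 7, 4, 6, 2, 8, 6, 4]
Step 2: Midrank |d_i| (ties get averaged ranks).
ranks: |1|->1, |3|->3, |6|->7, |8|->10.5, |7|->9, |4|->4.5, |6|->7, |2|->2, |8|->10.5, |6|->7, |4|->4.5
Step 3: Attach original signs; sum ranks with positive sign and with negative sign.
W+ = 10.5 + 9 + 4.5 + 7 + 2 + 10.5 = 43.5
W- = 1 + 3 + 7 + 7 + 4.5 = 22.5
(Check: W+ + W- = 66 should equal n(n+1)/2 = 66.)
Step 4: Test statistic W = min(W+, W-) = 22.5.
Step 5: Ties in |d|, so use the tie-corrected normal approximation.
        E[W] = n(n+1)/4 = 11*12/4 = 33.
        Tie groups: |d|=4 (t=2), |d|=6 (t=3), |d|=8 (t=2); sum(t^3 - t) = 36.
        Var[W] = n(n+1)(2n+1)/24 - sum(t^3-t)/48 = 3036/24 - 36/48 = 125.75.
        z = (W - E[W]) / sqrt(Var[W]) = (22.5 - 33) / 11.2138 = -0.9363.
        Two-sided p = 2*Phi(z) = 0.349096.
Step 6: alpha = 0.1. fail to reject H0.

W+ = 43.5, W- = 22.5, W = min = 22.5, p = 0.349096, fail to reject H0.


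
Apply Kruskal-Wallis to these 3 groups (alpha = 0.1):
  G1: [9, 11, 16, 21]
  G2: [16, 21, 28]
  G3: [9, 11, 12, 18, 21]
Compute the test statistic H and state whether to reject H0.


Step 1: Combine all N = 12 observations and assign midranks.
sorted (value, group, rank): (9,G1,1.5), (9,G3,1.5), (11,G1,3.5), (11,G3,3.5), (12,G3,5), (16,G1,6.5), (16,G2,6.5), (18,G3,8), (21,G1,10), (21,G2,10), (21,G3,10), (28,G2,12)
Step 2: Sum ranks within each group.
R_1 = 21.5 (n_1 = 4)
R_2 = 28.5 (n_2 = 3)
R_3 = 28 (n_3 = 5)
Step 3: H = 12/(N(N+1)) * sum(R_i^2/n_i) - 3(N+1)
     = 12/(12*13) * (21.5^2/4 + 28.5^2/3 + 28^2/5) - 3*13
     = 0.076923 * 543.112 - 39
     = 2.777885.
Step 4: Ties present; correction factor C = 1 - 42/(12^3 - 12) = 0.975524. Corrected H = 2.777885 / 0.975524 = 2.847581.
Step 5: Under H0, H ~ chi^2(2); p-value = 0.240800.
Step 6: alpha = 0.1. fail to reject H0.

H = 2.8476, df = 2, p = 0.240800, fail to reject H0.


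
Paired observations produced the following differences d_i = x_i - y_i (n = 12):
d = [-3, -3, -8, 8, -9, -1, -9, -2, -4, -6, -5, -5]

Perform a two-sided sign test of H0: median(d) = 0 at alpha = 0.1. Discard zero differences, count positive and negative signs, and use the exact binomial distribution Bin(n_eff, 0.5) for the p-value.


Step 1: Discard zero differences. Original n = 12; n_eff = number of nonzero differences = 12.
Nonzero differences (with sign): -3, -3, -8, +8, -9, -1, -9, -2, -4, -6, -5, -5
Step 2: Count signs: positive = 1, negative = 11.
Step 3: Under H0: P(positive) = 0.5, so the number of positives S ~ Bin(12, 0.5).
Step 4: Two-sided exact p-value = sum of Bin(12,0.5) probabilities at or below the observed probability = 0.006348.
Step 5: alpha = 0.1. reject H0.

n_eff = 12, pos = 1, neg = 11, p = 0.006348, reject H0.


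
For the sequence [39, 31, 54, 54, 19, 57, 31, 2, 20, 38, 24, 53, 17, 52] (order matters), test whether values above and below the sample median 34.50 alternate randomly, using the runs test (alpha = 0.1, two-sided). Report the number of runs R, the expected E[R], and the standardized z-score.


Step 1: Compute median = 34.50; label A = above, B = below.
Labels in order: ABAABABBBABABA  (n_A = 7, n_B = 7)
Step 2: Count runs R = 11.
Step 3: Under H0 (random ordering), E[R] = 2*n_A*n_B/(n_A+n_B) + 1 = 2*7*7/14 + 1 = 8.0000.
        Var[R] = 2*n_A*n_B*(2*n_A*n_B - n_A - n_B) / ((n_A+n_B)^2 * (n_A+n_B-1)) = 8232/2548 = 3.2308.
        SD[R] = 1.7974.
Step 4: Continuity-corrected z = (R - 0.5 - E[R]) / SD[R] = (11 - 0.5 - 8.0000) / 1.7974 = 1.3909.
Step 5: Two-sided p-value via normal approximation = 2*(1 - Phi(|z|)) = 0.164264.
Step 6: alpha = 0.1. fail to reject H0.

R = 11, z = 1.3909, p = 0.164264, fail to reject H0.


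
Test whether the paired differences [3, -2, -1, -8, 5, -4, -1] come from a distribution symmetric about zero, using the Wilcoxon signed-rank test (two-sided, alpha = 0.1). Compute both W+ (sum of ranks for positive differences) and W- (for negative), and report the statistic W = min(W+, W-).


Step 1: Drop any zero differences (none here) and take |d_i|.
|d| = [3, 2, 1, 8, 5, 4, 1]
Step 2: Midrank |d_i| (ties get averaged ranks).
ranks: |3|->4, |2|->3, |1|->1.5, |8|->7, |5|->6, |4|->5, |1|->1.5
Step 3: Attach original signs; sum ranks with positive sign and with negative sign.
W+ = 4 + 6 = 10
W- = 3 + 1.5 + 7 + 5 + 1.5 = 18
(Check: W+ + W- = 28 should equal n(n+1)/2 = 28.)
Step 4: Test statistic W = min(W+, W-) = 10.
Step 5: Ties in |d|, so use the tie-corrected normal approximation.
        E[W] = n(n+1)/4 = 7*8/4 = 14.
        Tie groups: |d|=1 (t=2); sum(t^3 - t) = 6.
        Var[W] = n(n+1)(2n+1)/24 - sum(t^3-t)/48 = 840/24 - 6/48 = 34.875.
        z = (W - E[W]) / sqrt(Var[W]) = (10 - 14) / 5.9055 = -0.6773.
        Two-sided p = 2*Phi(z) = 0.498194.
Step 6: alpha = 0.1. fail to reject H0.

W+ = 10, W- = 18, W = min = 10, p = 0.498194, fail to reject H0.


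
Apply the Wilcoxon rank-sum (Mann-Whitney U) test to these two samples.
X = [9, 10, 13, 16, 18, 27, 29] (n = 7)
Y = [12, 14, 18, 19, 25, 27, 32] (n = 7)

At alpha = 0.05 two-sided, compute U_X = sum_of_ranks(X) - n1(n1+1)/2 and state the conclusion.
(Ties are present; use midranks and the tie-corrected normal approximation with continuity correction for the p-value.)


Step 1: Combine and sort all 14 observations; assign midranks.
sorted (value, group): (9,X), (10,X), (12,Y), (13,X), (14,Y), (16,X), (18,X), (18,Y), (19,Y), (25,Y), (27,X), (27,Y), (29,X), (32,Y)
ranks: 9->1, 10->2, 12->3, 13->4, 14->5, 16->6, 18->7.5, 18->7.5, 19->9, 25->10, 27->11.5, 27->11.5, 29->13, 32->14
Step 2: Rank sum for X: R1 = 1 + 2 + 4 + 6 + 7.5 + 11.5 + 13 = 45.
Step 3: U_X = R1 - n1(n1+1)/2 = 45 - 7*8/2 = 45 - 28 = 17.
       U_Y = n1*n2 - U_X = 49 - 17 = 32.
Step 4: Ties are present, so use the tie-corrected normal approximation (with continuity correction) for the p-value.
Step 5: p-value = 0.370039; compare to alpha = 0.05. fail to reject H0.

U_X = 17, p = 0.370039, fail to reject H0 at alpha = 0.05.


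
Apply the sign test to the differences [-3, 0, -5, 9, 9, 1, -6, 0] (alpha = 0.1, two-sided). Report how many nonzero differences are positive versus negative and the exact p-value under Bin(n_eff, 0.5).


Step 1: Discard zero differences. Original n = 8; n_eff = number of nonzero differences = 6.
Nonzero differences (with sign): -3, -5, +9, +9, +1, -6
Step 2: Count signs: positive = 3, negative = 3.
Step 3: Under H0: P(positive) = 0.5, so the number of positives S ~ Bin(6, 0.5).
Step 4: Two-sided exact p-value = sum of Bin(6,0.5) probabilities at or below the observed probability = 1.000000.
Step 5: alpha = 0.1. fail to reject H0.

n_eff = 6, pos = 3, neg = 3, p = 1.000000, fail to reject H0.


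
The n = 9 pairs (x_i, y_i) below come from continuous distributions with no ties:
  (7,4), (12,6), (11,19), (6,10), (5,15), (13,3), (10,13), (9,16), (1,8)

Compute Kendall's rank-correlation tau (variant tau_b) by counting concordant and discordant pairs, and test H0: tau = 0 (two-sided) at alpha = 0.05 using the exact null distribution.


Step 1: Enumerate the 36 unordered pairs (i,j) with i<j and classify each by sign(x_j-x_i) * sign(y_j-y_i).
  (1,2):dx=+5,dy=+2->C; (1,3):dx=+4,dy=+15->C; (1,4):dx=-1,dy=+6->D; (1,5):dx=-2,dy=+11->D
  (1,6):dx=+6,dy=-1->D; (1,7):dx=+3,dy=+9->C; (1,8):dx=+2,dy=+12->C; (1,9):dx=-6,dy=+4->D
  (2,3):dx=-1,dy=+13->D; (2,4):dx=-6,dy=+4->D; (2,5):dx=-7,dy=+9->D; (2,6):dx=+1,dy=-3->D
  (2,7):dx=-2,dy=+7->D; (2,8):dx=-3,dy=+10->D; (2,9):dx=-11,dy=+2->D; (3,4):dx=-5,dy=-9->C
  (3,5):dx=-6,dy=-4->C; (3,6):dx=+2,dy=-16->D; (3,7):dx=-1,dy=-6->C; (3,8):dx=-2,dy=-3->C
  (3,9):dx=-10,dy=-11->C; (4,5):dx=-1,dy=+5->D; (4,6):dx=+7,dy=-7->D; (4,7):dx=+4,dy=+3->C
  (4,8):dx=+3,dy=+6->C; (4,9):dx=-5,dy=-2->C; (5,6):dx=+8,dy=-12->D; (5,7):dx=+5,dy=-2->D
  (5,8):dx=+4,dy=+1->C; (5,9):dx=-4,dy=-7->C; (6,7):dx=-3,dy=+10->D; (6,8):dx=-4,dy=+13->D
  (6,9):dx=-12,dy=+5->D; (7,8):dx=-1,dy=+3->D; (7,9):dx=-9,dy=-5->C; (8,9):dx=-8,dy=-8->C
Step 2: C = 16, D = 20, total pairs = 36.
Step 3: tau = (C - D)/(n(n-1)/2) = (16 - 20)/36 = -0.111111.
Step 4: Exact two-sided p-value (enumerate n! = 362880 permutations of y under H0): p = 0.761414.
Step 5: alpha = 0.05. fail to reject H0.

tau_b = -0.1111 (C=16, D=20), p = 0.761414, fail to reject H0.


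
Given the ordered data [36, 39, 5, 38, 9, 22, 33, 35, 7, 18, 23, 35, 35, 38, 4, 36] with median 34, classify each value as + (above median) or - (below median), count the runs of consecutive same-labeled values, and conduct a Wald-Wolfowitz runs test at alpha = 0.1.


Step 1: Compute median = 34; label A = above, B = below.
Labels in order: AABABBBABBBAAABA  (n_A = 8, n_B = 8)
Step 2: Count runs R = 9.
Step 3: Under H0 (random ordering), E[R] = 2*n_A*n_B/(n_A+n_B) + 1 = 2*8*8/16 + 1 = 9.0000.
        Var[R] = 2*n_A*n_B*(2*n_A*n_B - n_A - n_B) / ((n_A+n_B)^2 * (n_A+n_B-1)) = 14336/3840 = 3.7333.
        SD[R] = 1.9322.
Step 4: R = E[R], so z = 0 with no continuity correction.
Step 5: Two-sided p-value via normal approximation = 2*(1 - Phi(|z|)) = 1.000000.
Step 6: alpha = 0.1. fail to reject H0.

R = 9, z = 0.0000, p = 1.000000, fail to reject H0.


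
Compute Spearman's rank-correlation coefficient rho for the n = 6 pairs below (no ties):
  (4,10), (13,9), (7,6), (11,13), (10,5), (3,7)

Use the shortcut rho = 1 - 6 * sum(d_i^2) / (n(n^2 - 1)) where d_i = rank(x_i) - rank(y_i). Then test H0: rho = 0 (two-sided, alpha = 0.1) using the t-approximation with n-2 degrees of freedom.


Step 1: Rank x and y separately (midranks; no ties here).
rank(x): 4->2, 13->6, 7->3, 11->5, 10->4, 3->1
rank(y): 10->5, 9->4, 6->2, 13->6, 5->1, 7->3
Step 2: d_i = R_x(i) - R_y(i); compute d_i^2.
  (2-5)^2=9, (6-4)^2=4, (3-2)^2=1, (5-6)^2=1, (4-1)^2=9, (1-3)^2=4
sum(d^2) = 28.
Step 3: rho = 1 - 6*28 / (6*(6^2 - 1)) = 1 - 168/210 = 0.200000.
Step 4: Under H0, t = rho * sqrt((n-2)/(1-rho^2)) = 0.4082 ~ t(4).
Step 5: Two-sided p-value from the t-distribution with 4 df = 0.704000.
Step 6: alpha = 0.1. fail to reject H0.

rho = 0.2000, p = 0.704000, fail to reject H0 at alpha = 0.1.


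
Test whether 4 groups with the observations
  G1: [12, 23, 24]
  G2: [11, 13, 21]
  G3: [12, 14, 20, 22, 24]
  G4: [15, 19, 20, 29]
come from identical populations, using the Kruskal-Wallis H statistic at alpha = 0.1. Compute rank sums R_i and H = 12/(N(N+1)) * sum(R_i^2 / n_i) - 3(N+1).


Step 1: Combine all N = 15 observations and assign midranks.
sorted (value, group, rank): (11,G2,1), (12,G1,2.5), (12,G3,2.5), (13,G2,4), (14,G3,5), (15,G4,6), (19,G4,7), (20,G3,8.5), (20,G4,8.5), (21,G2,10), (22,G3,11), (23,G1,12), (24,G1,13.5), (24,G3,13.5), (29,G4,15)
Step 2: Sum ranks within each group.
R_1 = 28 (n_1 = 3)
R_2 = 15 (n_2 = 3)
R_3 = 40.5 (n_3 = 5)
R_4 = 36.5 (n_4 = 4)
Step 3: H = 12/(N(N+1)) * sum(R_i^2/n_i) - 3(N+1)
     = 12/(15*16) * (28^2/3 + 15^2/3 + 40.5^2/5 + 36.5^2/4) - 3*16
     = 0.050000 * 997.446 - 48
     = 1.872292.
Step 4: Ties present; correction factor C = 1 - 18/(15^3 - 15) = 0.994643. Corrected H = 1.872292 / 0.994643 = 1.882376.
Step 5: Under H0, H ~ chi^2(3); p-value = 0.597175.
Step 6: alpha = 0.1. fail to reject H0.

H = 1.8824, df = 3, p = 0.597175, fail to reject H0.


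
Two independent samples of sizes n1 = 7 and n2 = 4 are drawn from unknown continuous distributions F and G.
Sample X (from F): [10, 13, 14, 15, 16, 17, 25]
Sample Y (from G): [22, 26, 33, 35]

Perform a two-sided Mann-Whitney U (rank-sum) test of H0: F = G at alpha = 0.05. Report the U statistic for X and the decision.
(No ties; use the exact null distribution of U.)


Step 1: Combine and sort all 11 observations; assign midranks.
sorted (value, group): (10,X), (13,X), (14,X), (15,X), (16,X), (17,X), (22,Y), (25,X), (26,Y), (33,Y), (35,Y)
ranks: 10->1, 13->2, 14->3, 15->4, 16->5, 17->6, 22->7, 25->8, 26->9, 33->10, 35->11
Step 2: Rank sum for X: R1 = 1 + 2 + 3 + 4 + 5 + 6 + 8 = 29.
Step 3: U_X = R1 - n1(n1+1)/2 = 29 - 7*8/2 = 29 - 28 = 1.
       U_Y = n1*n2 - U_X = 28 - 1 = 27.
Step 4: No ties, so the exact null distribution of U (based on enumerating the C(11,7) = 330 equally likely rank assignments) gives the two-sided p-value.
Step 5: p-value = 0.012121; compare to alpha = 0.05. reject H0.

U_X = 1, p = 0.012121, reject H0 at alpha = 0.05.


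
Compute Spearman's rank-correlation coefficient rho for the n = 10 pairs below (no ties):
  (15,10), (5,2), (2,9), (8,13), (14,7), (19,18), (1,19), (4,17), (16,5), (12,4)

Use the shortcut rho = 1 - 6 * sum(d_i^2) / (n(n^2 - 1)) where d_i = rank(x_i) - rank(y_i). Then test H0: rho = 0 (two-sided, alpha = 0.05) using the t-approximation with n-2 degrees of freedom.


Step 1: Rank x and y separately (midranks; no ties here).
rank(x): 15->8, 5->4, 2->2, 8->5, 14->7, 19->10, 1->1, 4->3, 16->9, 12->6
rank(y): 10->6, 2->1, 9->5, 13->7, 7->4, 18->9, 19->10, 17->8, 5->3, 4->2
Step 2: d_i = R_x(i) - R_y(i); compute d_i^2.
  (8-6)^2=4, (4-1)^2=9, (2-5)^2=9, (5-7)^2=4, (7-4)^2=9, (10-9)^2=1, (1-10)^2=81, (3-8)^2=25, (9-3)^2=36, (6-2)^2=16
sum(d^2) = 194.
Step 3: rho = 1 - 6*194 / (10*(10^2 - 1)) = 1 - 1164/990 = -0.175758.
Step 4: Under H0, t = rho * sqrt((n-2)/(1-rho^2)) = -0.5050 ~ t(8).
Step 5: Two-sided p-value from the t-distribution with 8 df = 0.627188.
Step 6: alpha = 0.05. fail to reject H0.

rho = -0.1758, p = 0.627188, fail to reject H0 at alpha = 0.05.


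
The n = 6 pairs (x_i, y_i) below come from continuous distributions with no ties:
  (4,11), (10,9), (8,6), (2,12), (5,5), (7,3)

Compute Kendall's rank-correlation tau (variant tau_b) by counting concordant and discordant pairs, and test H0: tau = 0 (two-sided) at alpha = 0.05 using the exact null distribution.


Step 1: Enumerate the 15 unordered pairs (i,j) with i<j and classify each by sign(x_j-x_i) * sign(y_j-y_i).
  (1,2):dx=+6,dy=-2->D; (1,3):dx=+4,dy=-5->D; (1,4):dx=-2,dy=+1->D; (1,5):dx=+1,dy=-6->D
  (1,6):dx=+3,dy=-8->D; (2,3):dx=-2,dy=-3->C; (2,4):dx=-8,dy=+3->D; (2,5):dx=-5,dy=-4->C
  (2,6):dx=-3,dy=-6->C; (3,4):dx=-6,dy=+6->D; (3,5):dx=-3,dy=-1->C; (3,6):dx=-1,dy=-3->C
  (4,5):dx=+3,dy=-7->D; (4,6):dx=+5,dy=-9->D; (5,6):dx=+2,dy=-2->D
Step 2: C = 5, D = 10, total pairs = 15.
Step 3: tau = (C - D)/(n(n-1)/2) = (5 - 10)/15 = -0.333333.
Step 4: Exact two-sided p-value (enumerate n! = 720 permutations of y under H0): p = 0.469444.
Step 5: alpha = 0.05. fail to reject H0.

tau_b = -0.3333 (C=5, D=10), p = 0.469444, fail to reject H0.


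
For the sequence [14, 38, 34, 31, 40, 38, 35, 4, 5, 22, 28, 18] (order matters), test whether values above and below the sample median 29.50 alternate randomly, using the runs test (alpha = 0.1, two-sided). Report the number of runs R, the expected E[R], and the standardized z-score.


Step 1: Compute median = 29.50; label A = above, B = below.
Labels in order: BAAAAAABBBBB  (n_A = 6, n_B = 6)
Step 2: Count runs R = 3.
Step 3: Under H0 (random ordering), E[R] = 2*n_A*n_B/(n_A+n_B) + 1 = 2*6*6/12 + 1 = 7.0000.
        Var[R] = 2*n_A*n_B*(2*n_A*n_B - n_A - n_B) / ((n_A+n_B)^2 * (n_A+n_B-1)) = 4320/1584 = 2.7273.
        SD[R] = 1.6514.
Step 4: Continuity-corrected z = (R + 0.5 - E[R]) / SD[R] = (3 + 0.5 - 7.0000) / 1.6514 = -2.1194.
Step 5: Two-sided p-value via normal approximation = 2*(1 - Phi(|z|)) = 0.034060.
Step 6: alpha = 0.1. reject H0.

R = 3, z = -2.1194, p = 0.034060, reject H0.


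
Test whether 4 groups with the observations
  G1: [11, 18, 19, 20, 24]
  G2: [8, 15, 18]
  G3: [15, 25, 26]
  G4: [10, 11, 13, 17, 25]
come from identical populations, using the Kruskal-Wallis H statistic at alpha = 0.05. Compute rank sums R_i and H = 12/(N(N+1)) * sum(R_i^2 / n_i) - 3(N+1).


Step 1: Combine all N = 16 observations and assign midranks.
sorted (value, group, rank): (8,G2,1), (10,G4,2), (11,G1,3.5), (11,G4,3.5), (13,G4,5), (15,G2,6.5), (15,G3,6.5), (17,G4,8), (18,G1,9.5), (18,G2,9.5), (19,G1,11), (20,G1,12), (24,G1,13), (25,G3,14.5), (25,G4,14.5), (26,G3,16)
Step 2: Sum ranks within each group.
R_1 = 49 (n_1 = 5)
R_2 = 17 (n_2 = 3)
R_3 = 37 (n_3 = 3)
R_4 = 33 (n_4 = 5)
Step 3: H = 12/(N(N+1)) * sum(R_i^2/n_i) - 3(N+1)
     = 12/(16*17) * (49^2/5 + 17^2/3 + 37^2/3 + 33^2/5) - 3*17
     = 0.044118 * 1250.67 - 51
     = 4.176471.
Step 4: Ties present; correction factor C = 1 - 24/(16^3 - 16) = 0.994118. Corrected H = 4.176471 / 0.994118 = 4.201183.
Step 5: Under H0, H ~ chi^2(3); p-value = 0.240543.
Step 6: alpha = 0.05. fail to reject H0.

H = 4.2012, df = 3, p = 0.240543, fail to reject H0.


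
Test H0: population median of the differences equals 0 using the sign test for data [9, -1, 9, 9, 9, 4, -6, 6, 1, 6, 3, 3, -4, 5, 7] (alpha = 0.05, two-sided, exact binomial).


Step 1: Discard zero differences. Original n = 15; n_eff = number of nonzero differences = 15.
Nonzero differences (with sign): +9, -1, +9, +9, +9, +4, -6, +6, +1, +6, +3, +3, -4, +5, +7
Step 2: Count signs: positive = 12, negative = 3.
Step 3: Under H0: P(positive) = 0.5, so the number of positives S ~ Bin(15, 0.5).
Step 4: Two-sided exact p-value = sum of Bin(15,0.5) probabilities at or below the observed probability = 0.035156.
Step 5: alpha = 0.05. reject H0.

n_eff = 15, pos = 12, neg = 3, p = 0.035156, reject H0.


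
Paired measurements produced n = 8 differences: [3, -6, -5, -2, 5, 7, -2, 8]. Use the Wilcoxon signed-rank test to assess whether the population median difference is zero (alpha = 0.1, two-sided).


Step 1: Drop any zero differences (none here) and take |d_i|.
|d| = [3, 6, 5, 2, 5, 7, 2, 8]
Step 2: Midrank |d_i| (ties get averaged ranks).
ranks: |3|->3, |6|->6, |5|->4.5, |2|->1.5, |5|->4.5, |7|->7, |2|->1.5, |8|->8
Step 3: Attach original signs; sum ranks with positive sign and with negative sign.
W+ = 3 + 4.5 + 7 + 8 = 22.5
W- = 6 + 4.5 + 1.5 + 1.5 = 13.5
(Check: W+ + W- = 36 should equal n(n+1)/2 = 36.)
Step 4: Test statistic W = min(W+, W-) = 13.5.
Step 5: Ties in |d|, so use the tie-corrected normal approximation.
        E[W] = n(n+1)/4 = 8*9/4 = 18.
        Tie groups: |d|=2 (t=2), |d|=5 (t=2); sum(t^3 - t) = 12.
        Var[W] = n(n+1)(2n+1)/24 - sum(t^3-t)/48 = 1224/24 - 12/48 = 50.75.
        z = (W - E[W]) / sqrt(Var[W]) = (13.5 - 18) / 7.1239 = -0.6317.
        Two-sided p = 2*Phi(z) = 0.527599.
Step 6: alpha = 0.1. fail to reject H0.

W+ = 22.5, W- = 13.5, W = min = 13.5, p = 0.527599, fail to reject H0.


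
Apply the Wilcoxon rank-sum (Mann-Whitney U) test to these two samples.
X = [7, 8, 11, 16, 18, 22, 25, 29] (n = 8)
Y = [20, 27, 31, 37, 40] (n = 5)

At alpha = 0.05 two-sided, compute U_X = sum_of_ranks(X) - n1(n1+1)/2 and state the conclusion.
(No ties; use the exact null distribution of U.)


Step 1: Combine and sort all 13 observations; assign midranks.
sorted (value, group): (7,X), (8,X), (11,X), (16,X), (18,X), (20,Y), (22,X), (25,X), (27,Y), (29,X), (31,Y), (37,Y), (40,Y)
ranks: 7->1, 8->2, 11->3, 16->4, 18->5, 20->6, 22->7, 25->8, 27->9, 29->10, 31->11, 37->12, 40->13
Step 2: Rank sum for X: R1 = 1 + 2 + 3 + 4 + 5 + 7 + 8 + 10 = 40.
Step 3: U_X = R1 - n1(n1+1)/2 = 40 - 8*9/2 = 40 - 36 = 4.
       U_Y = n1*n2 - U_X = 40 - 4 = 36.
Step 4: No ties, so the exact null distribution of U (based on enumerating the C(13,8) = 1287 equally likely rank assignments) gives the two-sided p-value.
Step 5: p-value = 0.018648; compare to alpha = 0.05. reject H0.

U_X = 4, p = 0.018648, reject H0 at alpha = 0.05.


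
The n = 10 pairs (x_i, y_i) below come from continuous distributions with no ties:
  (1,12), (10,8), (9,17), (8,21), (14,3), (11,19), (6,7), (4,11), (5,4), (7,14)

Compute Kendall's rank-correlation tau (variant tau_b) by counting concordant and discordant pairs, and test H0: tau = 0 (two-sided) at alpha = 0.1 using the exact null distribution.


Step 1: Enumerate the 45 unordered pairs (i,j) with i<j and classify each by sign(x_j-x_i) * sign(y_j-y_i).
  (1,2):dx=+9,dy=-4->D; (1,3):dx=+8,dy=+5->C; (1,4):dx=+7,dy=+9->C; (1,5):dx=+13,dy=-9->D
  (1,6):dx=+10,dy=+7->C; (1,7):dx=+5,dy=-5->D; (1,8):dx=+3,dy=-1->D; (1,9):dx=+4,dy=-8->D
  (1,10):dx=+6,dy=+2->C; (2,3):dx=-1,dy=+9->D; (2,4):dx=-2,dy=+13->D; (2,5):dx=+4,dy=-5->D
  (2,6):dx=+1,dy=+11->C; (2,7):dx=-4,dy=-1->C; (2,8):dx=-6,dy=+3->D; (2,9):dx=-5,dy=-4->C
  (2,10):dx=-3,dy=+6->D; (3,4):dx=-1,dy=+4->D; (3,5):dx=+5,dy=-14->D; (3,6):dx=+2,dy=+2->C
  (3,7):dx=-3,dy=-10->C; (3,8):dx=-5,dy=-6->C; (3,9):dx=-4,dy=-13->C; (3,10):dx=-2,dy=-3->C
  (4,5):dx=+6,dy=-18->D; (4,6):dx=+3,dy=-2->D; (4,7):dx=-2,dy=-14->C; (4,8):dx=-4,dy=-10->C
  (4,9):dx=-3,dy=-17->C; (4,10):dx=-1,dy=-7->C; (5,6):dx=-3,dy=+16->D; (5,7):dx=-8,dy=+4->D
  (5,8):dx=-10,dy=+8->D; (5,9):dx=-9,dy=+1->D; (5,10):dx=-7,dy=+11->D; (6,7):dx=-5,dy=-12->C
  (6,8):dx=-7,dy=-8->C; (6,9):dx=-6,dy=-15->C; (6,10):dx=-4,dy=-5->C; (7,8):dx=-2,dy=+4->D
  (7,9):dx=-1,dy=-3->C; (7,10):dx=+1,dy=+7->C; (8,9):dx=+1,dy=-7->D; (8,10):dx=+3,dy=+3->C
  (9,10):dx=+2,dy=+10->C
Step 2: C = 24, D = 21, total pairs = 45.
Step 3: tau = (C - D)/(n(n-1)/2) = (24 - 21)/45 = 0.066667.
Step 4: Exact two-sided p-value (enumerate n! = 3628800 permutations of y under H0): p = 0.861801.
Step 5: alpha = 0.1. fail to reject H0.

tau_b = 0.0667 (C=24, D=21), p = 0.861801, fail to reject H0.


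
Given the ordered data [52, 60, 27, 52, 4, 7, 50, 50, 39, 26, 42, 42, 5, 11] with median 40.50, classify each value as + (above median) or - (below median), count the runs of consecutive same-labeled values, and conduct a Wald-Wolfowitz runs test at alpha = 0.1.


Step 1: Compute median = 40.50; label A = above, B = below.
Labels in order: AABABBAABBAABB  (n_A = 7, n_B = 7)
Step 2: Count runs R = 8.
Step 3: Under H0 (random ordering), E[R] = 2*n_A*n_B/(n_A+n_B) + 1 = 2*7*7/14 + 1 = 8.0000.
        Var[R] = 2*n_A*n_B*(2*n_A*n_B - n_A - n_B) / ((n_A+n_B)^2 * (n_A+n_B-1)) = 8232/2548 = 3.2308.
        SD[R] = 1.7974.
Step 4: R = E[R], so z = 0 with no continuity correction.
Step 5: Two-sided p-value via normal approximation = 2*(1 - Phi(|z|)) = 1.000000.
Step 6: alpha = 0.1. fail to reject H0.

R = 8, z = 0.0000, p = 1.000000, fail to reject H0.
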